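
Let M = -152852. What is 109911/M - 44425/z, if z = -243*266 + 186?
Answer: -36691709/1231452138 ≈ -0.029795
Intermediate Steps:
z = -64452 (z = -64638 + 186 = -64452)
109911/M - 44425/z = 109911/(-152852) - 44425/(-64452) = 109911*(-1/152852) - 44425*(-1/64452) = -109911/152852 + 44425/64452 = -36691709/1231452138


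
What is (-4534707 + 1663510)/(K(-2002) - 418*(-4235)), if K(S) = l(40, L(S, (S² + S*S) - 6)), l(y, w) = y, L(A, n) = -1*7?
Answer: -2871197/1770270 ≈ -1.6219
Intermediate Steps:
L(A, n) = -7
K(S) = 40
(-4534707 + 1663510)/(K(-2002) - 418*(-4235)) = (-4534707 + 1663510)/(40 - 418*(-4235)) = -2871197/(40 + 1770230) = -2871197/1770270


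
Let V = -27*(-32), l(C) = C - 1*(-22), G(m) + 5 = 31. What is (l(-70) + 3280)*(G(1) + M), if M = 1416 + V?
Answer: 7452992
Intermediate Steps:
G(m) = 26 (G(m) = -5 + 31 = 26)
l(C) = 22 + C (l(C) = C + 22 = 22 + C)
V = 864
M = 2280 (M = 1416 + 864 = 2280)
(l(-70) + 3280)*(G(1) + M) = ((22 - 70) + 3280)*(26 + 2280) = (-48 + 3280)*2306 = 3232*2306 = 7452992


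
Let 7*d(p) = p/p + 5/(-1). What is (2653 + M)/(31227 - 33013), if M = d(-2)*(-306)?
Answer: -19795/12502 ≈ -1.5833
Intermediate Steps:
d(p) = -4/7 (d(p) = (p/p + 5/(-1))/7 = (1 + 5*(-1))/7 = (1 - 5)/7 = (⅐)*(-4) = -4/7)
M = 1224/7 (M = -4/7*(-306) = 1224/7 ≈ 174.86)
(2653 + M)/(31227 - 33013) = (2653 + 1224/7)/(31227 - 33013) = (19795/7)/(-1786) = (19795/7)*(-1/1786) = -19795/12502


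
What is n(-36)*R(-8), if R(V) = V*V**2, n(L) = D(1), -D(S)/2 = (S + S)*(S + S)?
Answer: 4096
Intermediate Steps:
D(S) = -8*S**2 (D(S) = -2*(S + S)*(S + S) = -2*2*S*2*S = -8*S**2)
n(L) = -8 (n(L) = -8*1**2 = -8*1 = -8)
R(V) = V**3
n(-36)*R(-8) = -8*(-8)**3 = -8*(-512) = 4096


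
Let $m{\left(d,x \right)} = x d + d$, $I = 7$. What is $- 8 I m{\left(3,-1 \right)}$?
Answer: $0$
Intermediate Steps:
$m{\left(d,x \right)} = d + d x$ ($m{\left(d,x \right)} = d x + d = d + d x$)
$- 8 I m{\left(3,-1 \right)} = \left(-8\right) 7 \cdot 3 \left(1 - 1\right) = - 56 \cdot 3 \cdot 0 = \left(-56\right) 0 = 0$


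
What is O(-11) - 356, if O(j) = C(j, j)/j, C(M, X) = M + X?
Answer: -354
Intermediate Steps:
O(j) = 2 (O(j) = (j + j)/j = (2*j)/j = 2)
O(-11) - 356 = 2 - 356 = -354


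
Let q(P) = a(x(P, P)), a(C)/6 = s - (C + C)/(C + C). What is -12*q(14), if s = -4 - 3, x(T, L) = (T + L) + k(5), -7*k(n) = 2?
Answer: 576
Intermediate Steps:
k(n) = -2/7 (k(n) = -1/7*2 = -2/7)
x(T, L) = -2/7 + L + T (x(T, L) = (T + L) - 2/7 = (L + T) - 2/7 = -2/7 + L + T)
s = -7
a(C) = -48 (a(C) = 6*(-7 - (C + C)/(C + C)) = 6*(-7 - 2*C/(2*C)) = 6*(-7 - 2*C*1/(2*C)) = 6*(-7 - 1*1) = 6*(-7 - 1) = 6*(-8) = -48)
q(P) = -48
-12*q(14) = -12*(-48) = 576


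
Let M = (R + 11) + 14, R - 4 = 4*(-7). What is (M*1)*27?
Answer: 27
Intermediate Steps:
R = -24 (R = 4 + 4*(-7) = 4 - 28 = -24)
M = 1 (M = (-24 + 11) + 14 = -13 + 14 = 1)
(M*1)*27 = (1*1)*27 = 1*27 = 27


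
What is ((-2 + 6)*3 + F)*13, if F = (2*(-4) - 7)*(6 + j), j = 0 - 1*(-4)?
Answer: -1794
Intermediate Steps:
j = 4 (j = 0 + 4 = 4)
F = -150 (F = (2*(-4) - 7)*(6 + 4) = (-8 - 7)*10 = -15*10 = -150)
((-2 + 6)*3 + F)*13 = ((-2 + 6)*3 - 150)*13 = (4*3 - 150)*13 = (12 - 150)*13 = -138*13 = -1794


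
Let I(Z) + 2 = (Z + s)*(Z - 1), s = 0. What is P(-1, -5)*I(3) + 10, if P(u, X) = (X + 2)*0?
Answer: 10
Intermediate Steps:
P(u, X) = 0 (P(u, X) = (2 + X)*0 = 0)
I(Z) = -2 + Z*(-1 + Z) (I(Z) = -2 + (Z + 0)*(Z - 1) = -2 + Z*(-1 + Z))
P(-1, -5)*I(3) + 10 = 0*(-2 + 3² - 1*3) + 10 = 0*(-2 + 9 - 3) + 10 = 0*4 + 10 = 0 + 10 = 10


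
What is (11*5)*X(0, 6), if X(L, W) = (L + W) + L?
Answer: 330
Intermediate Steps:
X(L, W) = W + 2*L
(11*5)*X(0, 6) = (11*5)*(6 + 2*0) = 55*(6 + 0) = 55*6 = 330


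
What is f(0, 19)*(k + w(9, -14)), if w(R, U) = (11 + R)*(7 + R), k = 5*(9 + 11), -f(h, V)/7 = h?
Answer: 0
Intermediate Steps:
f(h, V) = -7*h
k = 100 (k = 5*20 = 100)
w(R, U) = (7 + R)*(11 + R)
f(0, 19)*(k + w(9, -14)) = (-7*0)*(100 + (77 + 9² + 18*9)) = 0*(100 + (77 + 81 + 162)) = 0*(100 + 320) = 0*420 = 0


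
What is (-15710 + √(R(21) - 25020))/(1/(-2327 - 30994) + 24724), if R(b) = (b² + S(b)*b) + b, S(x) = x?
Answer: -523472910/823828403 + 33321*I*√24117/823828403 ≈ -0.63542 + 0.0062812*I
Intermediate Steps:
R(b) = b + 2*b² (R(b) = (b² + b*b) + b = (b² + b²) + b = 2*b² + b = b + 2*b²)
(-15710 + √(R(21) - 25020))/(1/(-2327 - 30994) + 24724) = (-15710 + √(21*(1 + 2*21) - 25020))/(1/(-2327 - 30994) + 24724) = (-15710 + √(21*(1 + 42) - 25020))/(1/(-33321) + 24724) = (-15710 + √(21*43 - 25020))/(-1/33321 + 24724) = (-15710 + √(903 - 25020))/(823828403/33321) = (-15710 + √(-24117))*(33321/823828403) = (-15710 + I*√24117)*(33321/823828403) = -523472910/823828403 + 33321*I*√24117/823828403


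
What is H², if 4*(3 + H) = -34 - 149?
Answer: 38025/16 ≈ 2376.6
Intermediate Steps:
H = -195/4 (H = -3 + (-34 - 149)/4 = -3 + (¼)*(-183) = -3 - 183/4 = -195/4 ≈ -48.750)
H² = (-195/4)² = 38025/16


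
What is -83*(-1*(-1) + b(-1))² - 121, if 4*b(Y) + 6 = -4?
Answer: -1231/4 ≈ -307.75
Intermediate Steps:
b(Y) = -5/2 (b(Y) = -3/2 + (¼)*(-4) = -3/2 - 1 = -5/2)
-83*(-1*(-1) + b(-1))² - 121 = -83*(-1*(-1) - 5/2)² - 121 = -83*(1 - 5/2)² - 121 = -83*(-3/2)² - 121 = -83*9/4 - 121 = -747/4 - 121 = -1231/4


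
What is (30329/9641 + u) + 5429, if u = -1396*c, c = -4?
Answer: 106206662/9641 ≈ 11016.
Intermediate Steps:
u = 5584 (u = -1396*(-4) = 5584)
(30329/9641 + u) + 5429 = (30329/9641 + 5584) + 5429 = 53865673/9641 + 5429 = 106206662/9641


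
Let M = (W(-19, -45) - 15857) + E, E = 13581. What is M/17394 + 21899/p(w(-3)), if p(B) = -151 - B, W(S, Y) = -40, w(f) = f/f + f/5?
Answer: -317718207/2194543 ≈ -144.78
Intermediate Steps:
w(f) = 1 + f/5 (w(f) = 1 + f*(⅕) = 1 + f/5)
M = -2316 (M = (-40 - 15857) + 13581 = -15897 + 13581 = -2316)
M/17394 + 21899/p(w(-3)) = -2316/17394 + 21899/(-151 - (1 + (⅕)*(-3))) = -2316*1/17394 + 21899/(-151 - (1 - ⅗)) = -386/2899 + 21899/(-151 - 1*⅖) = -386/2899 + 21899/(-151 - ⅖) = -386/2899 + 21899/(-757/5) = -386/2899 + 21899*(-5/757) = -386/2899 - 109495/757 = -317718207/2194543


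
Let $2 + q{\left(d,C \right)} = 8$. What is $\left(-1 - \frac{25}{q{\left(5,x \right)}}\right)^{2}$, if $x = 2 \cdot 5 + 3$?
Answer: $\frac{961}{36} \approx 26.694$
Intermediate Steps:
$x = 13$ ($x = 10 + 3 = 13$)
$q{\left(d,C \right)} = 6$ ($q{\left(d,C \right)} = -2 + 8 = 6$)
$\left(-1 - \frac{25}{q{\left(5,x \right)}}\right)^{2} = \left(-1 - \frac{25}{6}\right)^{2} = \left(- \frac{31}{6}\right)^{2} = \frac{961}{36}$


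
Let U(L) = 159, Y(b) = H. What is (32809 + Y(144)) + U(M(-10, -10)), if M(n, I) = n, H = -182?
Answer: 32786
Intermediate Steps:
Y(b) = -182
(32809 + Y(144)) + U(M(-10, -10)) = (32809 - 182) + 159 = 32627 + 159 = 32786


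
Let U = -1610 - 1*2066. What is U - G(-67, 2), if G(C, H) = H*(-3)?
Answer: -3670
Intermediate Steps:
U = -3676 (U = -1610 - 2066 = -3676)
G(C, H) = -3*H
U - G(-67, 2) = -3676 - (-3)*2 = -3676 - 1*(-6) = -3676 + 6 = -3670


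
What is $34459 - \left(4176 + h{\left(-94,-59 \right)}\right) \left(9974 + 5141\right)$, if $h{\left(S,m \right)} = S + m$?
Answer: $-60773186$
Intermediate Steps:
$34459 - \left(4176 + h{\left(-94,-59 \right)}\right) \left(9974 + 5141\right) = 34459 - \left(4176 - 153\right) \left(9974 + 5141\right) = 34459 - \left(4176 - 153\right) 15115 = 34459 - 4023 \cdot 15115 = 34459 - 60807645 = -60773186$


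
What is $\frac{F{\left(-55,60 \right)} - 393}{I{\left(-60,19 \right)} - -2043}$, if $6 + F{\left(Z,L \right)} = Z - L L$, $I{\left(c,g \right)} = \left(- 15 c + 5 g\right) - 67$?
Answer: $- \frac{4054}{2971} \approx -1.3645$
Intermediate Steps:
$I{\left(c,g \right)} = -67 - 15 c + 5 g$
$F{\left(Z,L \right)} = -6 + Z - L^{2}$ ($F{\left(Z,L \right)} = -6 - \left(- Z + L L\right) = -6 - \left(L^{2} - Z\right) = -6 + Z - L^{2}$)
$\frac{F{\left(-55,60 \right)} - 393}{I{\left(-60,19 \right)} - -2043} = \frac{\left(-6 - 55 - 60^{2}\right) - 393}{\left(-67 - -900 + 5 \cdot 19\right) - -2043} = \frac{\left(-6 - 55 - 3600\right) - 393}{\left(-67 + 900 + 95\right) + 2043} = \frac{\left(-6 - 55 - 3600\right) - 393}{928 + 2043} = \frac{-3661 - 393}{2971} = \left(-4054\right) \frac{1}{2971} = - \frac{4054}{2971}$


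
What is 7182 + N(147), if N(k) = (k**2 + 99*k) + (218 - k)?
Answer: 43415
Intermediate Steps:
N(k) = 218 + k**2 + 98*k
7182 + N(147) = 7182 + (218 + 147**2 + 98*147) = 7182 + (218 + 21609 + 14406) = 7182 + 36233 = 43415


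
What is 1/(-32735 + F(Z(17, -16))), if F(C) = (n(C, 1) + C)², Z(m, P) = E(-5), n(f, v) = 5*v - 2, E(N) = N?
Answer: -1/32731 ≈ -3.0552e-5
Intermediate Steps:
n(f, v) = -2 + 5*v
Z(m, P) = -5
F(C) = (3 + C)² (F(C) = ((-2 + 5*1) + C)² = ((-2 + 5) + C)² = (3 + C)²)
1/(-32735 + F(Z(17, -16))) = 1/(-32735 + (3 - 5)²) = 1/(-32735 + (-2)²) = 1/(-32735 + 4) = 1/(-32731) = -1/32731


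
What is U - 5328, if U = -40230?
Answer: -45558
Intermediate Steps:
U - 5328 = -40230 - 5328 = -45558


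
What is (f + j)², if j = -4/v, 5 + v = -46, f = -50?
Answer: 6482116/2601 ≈ 2492.2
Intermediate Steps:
v = -51 (v = -5 - 46 = -51)
j = 4/51 (j = -4/(-51) = -4*(-1/51) = 4/51 ≈ 0.078431)
(f + j)² = (-50 + 4/51)² = (-2546/51)² = 6482116/2601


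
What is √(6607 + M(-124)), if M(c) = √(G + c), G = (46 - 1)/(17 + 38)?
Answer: √(799447 + 11*I*√14905)/11 ≈ 81.283 + 0.068272*I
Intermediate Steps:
G = 9/11 (G = 45/55 = 45*(1/55) = 9/11 ≈ 0.81818)
M(c) = √(9/11 + c)
√(6607 + M(-124)) = √(6607 + √(99 + 121*(-124))/11) = √(6607 + √(99 - 15004)/11) = √(6607 + √(-14905)/11) = √(6607 + (I*√14905)/11) = √(6607 + I*√14905/11)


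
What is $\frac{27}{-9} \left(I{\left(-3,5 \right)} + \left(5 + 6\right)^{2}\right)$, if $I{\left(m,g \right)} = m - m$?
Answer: $-363$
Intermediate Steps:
$I{\left(m,g \right)} = 0$
$\frac{27}{-9} \left(I{\left(-3,5 \right)} + \left(5 + 6\right)^{2}\right) = \frac{27}{-9} \left(0 + \left(5 + 6\right)^{2}\right) = 27 \left(- \frac{1}{9}\right) \left(0 + 11^{2}\right) = - 3 \left(0 + 121\right) = \left(-3\right) 121 = -363$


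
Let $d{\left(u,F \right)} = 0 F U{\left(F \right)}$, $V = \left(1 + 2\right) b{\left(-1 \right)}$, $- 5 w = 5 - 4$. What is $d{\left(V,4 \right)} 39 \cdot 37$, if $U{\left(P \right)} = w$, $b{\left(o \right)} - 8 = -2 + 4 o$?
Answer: $0$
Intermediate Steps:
$w = - \frac{1}{5}$ ($w = - \frac{5 - 4}{5} = \left(- \frac{1}{5}\right) 1 = - \frac{1}{5} \approx -0.2$)
$b{\left(o \right)} = 6 + 4 o$ ($b{\left(o \right)} = 8 + \left(-2 + 4 o\right) = 6 + 4 o$)
$U{\left(P \right)} = - \frac{1}{5}$
$V = 6$ ($V = \left(1 + 2\right) \left(6 + 4 \left(-1\right)\right) = 3 \left(6 - 4\right) = 3 \cdot 2 = 6$)
$d{\left(u,F \right)} = 0$ ($d{\left(u,F \right)} = 0 F \left(- \frac{1}{5}\right) = 0 \left(- \frac{1}{5}\right) = 0$)
$d{\left(V,4 \right)} 39 \cdot 37 = 0 \cdot 39 \cdot 37 = 0 \cdot 37 = 0$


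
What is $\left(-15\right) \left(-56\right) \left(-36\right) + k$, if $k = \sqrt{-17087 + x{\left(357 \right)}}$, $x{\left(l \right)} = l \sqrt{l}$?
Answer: $-30240 + i \sqrt{17087 - 357 \sqrt{357}} \approx -30240.0 + 101.69 i$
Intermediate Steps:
$x{\left(l \right)} = l^{\frac{3}{2}}$
$k = \sqrt{-17087 + 357 \sqrt{357}}$ ($k = \sqrt{-17087 + 357^{\frac{3}{2}}} = \sqrt{-17087 + 357 \sqrt{357}} \approx 101.69 i$)
$\left(-15\right) \left(-56\right) \left(-36\right) + k = \left(-15\right) \left(-56\right) \left(-36\right) + \sqrt{-17087 + 357 \sqrt{357}} = 840 \left(-36\right) + \sqrt{-17087 + 357 \sqrt{357}} = -30240 + \sqrt{-17087 + 357 \sqrt{357}}$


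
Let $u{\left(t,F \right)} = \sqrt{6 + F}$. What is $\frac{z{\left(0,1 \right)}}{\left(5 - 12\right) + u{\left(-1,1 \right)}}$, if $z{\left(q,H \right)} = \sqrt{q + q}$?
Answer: $0$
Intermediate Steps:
$z{\left(q,H \right)} = \sqrt{2} \sqrt{q}$ ($z{\left(q,H \right)} = \sqrt{2 q} = \sqrt{2} \sqrt{q}$)
$\frac{z{\left(0,1 \right)}}{\left(5 - 12\right) + u{\left(-1,1 \right)}} = \frac{\sqrt{2} \sqrt{0}}{\left(5 - 12\right) + \sqrt{6 + 1}} = \frac{\sqrt{2} \cdot 0}{\left(5 - 12\right) + \sqrt{7}} = \frac{1}{-7 + \sqrt{7}} \cdot 0 = 0$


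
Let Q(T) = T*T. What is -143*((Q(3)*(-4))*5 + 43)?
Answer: 19591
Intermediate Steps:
Q(T) = T²
-143*((Q(3)*(-4))*5 + 43) = -143*((3²*(-4))*5 + 43) = -143*((9*(-4))*5 + 43) = -143*(-36*5 + 43) = -143*(-180 + 43) = -143*(-137) = 19591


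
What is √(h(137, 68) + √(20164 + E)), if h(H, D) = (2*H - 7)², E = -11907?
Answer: √(71289 + √8257) ≈ 267.17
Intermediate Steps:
h(H, D) = (-7 + 2*H)²
√(h(137, 68) + √(20164 + E)) = √((-7 + 2*137)² + √(20164 - 11907)) = √((-7 + 274)² + √8257) = √(267² + √8257) = √(71289 + √8257)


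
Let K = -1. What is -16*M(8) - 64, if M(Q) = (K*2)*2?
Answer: 0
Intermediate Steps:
M(Q) = -4 (M(Q) = -1*2*2 = -2*2 = -4)
-16*M(8) - 64 = -16*(-4) - 64 = 64 - 64 = 0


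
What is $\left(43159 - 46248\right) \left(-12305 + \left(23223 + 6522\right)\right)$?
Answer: $-53872160$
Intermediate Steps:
$\left(43159 - 46248\right) \left(-12305 + \left(23223 + 6522\right)\right) = - 3089 \left(-12305 + 29745\right) = \left(-3089\right) 17440 = -53872160$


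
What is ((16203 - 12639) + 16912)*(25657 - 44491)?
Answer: -385644984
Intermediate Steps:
((16203 - 12639) + 16912)*(25657 - 44491) = (3564 + 16912)*(-18834) = 20476*(-18834) = -385644984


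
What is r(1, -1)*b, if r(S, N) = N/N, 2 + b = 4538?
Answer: 4536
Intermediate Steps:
b = 4536 (b = -2 + 4538 = 4536)
r(S, N) = 1
r(1, -1)*b = 1*4536 = 4536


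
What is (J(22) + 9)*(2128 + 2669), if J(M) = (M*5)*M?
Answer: 11651913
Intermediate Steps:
J(M) = 5*M² (J(M) = (5*M)*M = 5*M²)
(J(22) + 9)*(2128 + 2669) = (5*22² + 9)*(2128 + 2669) = (5*484 + 9)*4797 = (2420 + 9)*4797 = 2429*4797 = 11651913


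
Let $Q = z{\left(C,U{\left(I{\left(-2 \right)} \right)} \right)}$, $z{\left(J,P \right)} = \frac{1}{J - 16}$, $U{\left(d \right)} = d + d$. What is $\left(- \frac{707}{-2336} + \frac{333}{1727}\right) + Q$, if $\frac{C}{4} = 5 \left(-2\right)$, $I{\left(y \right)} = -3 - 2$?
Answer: $\frac{13487855}{28239904} \approx 0.47762$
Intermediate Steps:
$I{\left(y \right)} = -5$
$U{\left(d \right)} = 2 d$
$C = -40$ ($C = 4 \cdot 5 \left(-2\right) = 4 \left(-10\right) = -40$)
$z{\left(J,P \right)} = \frac{1}{-16 + J}$
$Q = - \frac{1}{56}$ ($Q = \frac{1}{-16 - 40} = \frac{1}{-56} = - \frac{1}{56} \approx -0.017857$)
$\left(- \frac{707}{-2336} + \frac{333}{1727}\right) + Q = \left(- \frac{707}{-2336} + \frac{333}{1727}\right) - \frac{1}{56} = \left(\left(-707\right) \left(- \frac{1}{2336}\right) + 333 \cdot \frac{1}{1727}\right) - \frac{1}{56} = \left(\frac{707}{2336} + \frac{333}{1727}\right) - \frac{1}{56} = \frac{1998877}{4034272} - \frac{1}{56} = \frac{13487855}{28239904}$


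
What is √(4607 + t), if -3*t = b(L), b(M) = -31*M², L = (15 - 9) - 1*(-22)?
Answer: 25*√183/3 ≈ 112.73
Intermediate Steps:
L = 28 (L = 6 + 22 = 28)
t = 24304/3 (t = -(-31)*28²/3 = -(-31)*784/3 = -⅓*(-24304) = 24304/3 ≈ 8101.3)
√(4607 + t) = √(4607 + 24304/3) = √(38125/3) = 25*√183/3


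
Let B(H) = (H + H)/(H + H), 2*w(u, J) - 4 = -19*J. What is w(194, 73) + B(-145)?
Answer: -1381/2 ≈ -690.50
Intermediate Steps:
w(u, J) = 2 - 19*J/2 (w(u, J) = 2 + (-19*J)/2 = 2 - 19*J/2)
B(H) = 1 (B(H) = (2*H)/((2*H)) = (2*H)*(1/(2*H)) = 1)
w(194, 73) + B(-145) = (2 - 19/2*73) + 1 = (2 - 1387/2) + 1 = -1383/2 + 1 = -1381/2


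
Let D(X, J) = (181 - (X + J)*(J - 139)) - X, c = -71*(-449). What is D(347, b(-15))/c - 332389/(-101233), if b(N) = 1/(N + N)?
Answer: 13916607580487/2904486126300 ≈ 4.7914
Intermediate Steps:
b(N) = 1/(2*N)
c = 31879
D(X, J) = 181 - X - (-139 + J)*(J + X) (D(X, J) = (181 - (J + X)*(-139 + J)) - X = (181 - (-139 + J)*(J + X)) - X = 181 - X - (-139 + J)*(J + X))
D(347, b(-15))/c - 332389/(-101233) = (181 - ((½)/(-15))² + 138*347 + 139*((½)/(-15)) - 1*(½)/(-15)*347)/31879 - 332389/(-101233) = (181 - ((½)*(-1/15))² + 47886 + 139*((½)*(-1/15)) - 1*(½)*(-1/15)*347)*(1/31879) - 332389*(-1/101233) = (181 - (-1/30)² + 47886 + 139*(-1/30) - 1*(-1/30)*347)*(1/31879) + 332389/101233 = (181 - 1*1/900 + 47886 - 139/30 + 347/30)*(1/31879) + 332389/101233 = (181 - 1/900 + 47886 - 139/30 + 347/30)*(1/31879) + 332389/101233 = (43266539/900)*(1/31879) + 332389/101233 = 43266539/28691100 + 332389/101233 = 13916607580487/2904486126300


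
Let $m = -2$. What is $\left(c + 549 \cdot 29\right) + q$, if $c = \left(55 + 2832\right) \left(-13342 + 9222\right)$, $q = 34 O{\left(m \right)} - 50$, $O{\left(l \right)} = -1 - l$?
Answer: $-11878535$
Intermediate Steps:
$q = -16$ ($q = 34 \left(-1 - -2\right) - 50 = 34 \left(-1 + 2\right) - 50 = 34 \cdot 1 - 50 = 34 - 50 = -16$)
$c = -11894440$ ($c = 2887 \left(-4120\right) = -11894440$)
$\left(c + 549 \cdot 29\right) + q = \left(-11894440 + 549 \cdot 29\right) - 16 = \left(-11894440 + 15921\right) - 16 = -11878519 - 16 = -11878535$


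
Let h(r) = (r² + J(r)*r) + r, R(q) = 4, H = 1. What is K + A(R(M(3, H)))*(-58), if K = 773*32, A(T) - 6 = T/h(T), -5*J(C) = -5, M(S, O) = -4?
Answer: 73135/3 ≈ 24378.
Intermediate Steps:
J(C) = 1 (J(C) = -⅕*(-5) = 1)
h(r) = r² + 2*r (h(r) = (r² + 1*r) + r = (r² + r) + r = (r + r²) + r = r² + 2*r)
A(T) = 6 + 1/(2 + T) (A(T) = 6 + T/((T*(2 + T))) = 6 + T*(1/(T*(2 + T))) = 6 + 1/(2 + T))
K = 24736
K + A(R(M(3, H)))*(-58) = 24736 + ((13 + 6*4)/(2 + 4))*(-58) = 24736 + ((13 + 24)/6)*(-58) = 24736 + ((⅙)*37)*(-58) = 24736 + (37/6)*(-58) = 24736 - 1073/3 = 73135/3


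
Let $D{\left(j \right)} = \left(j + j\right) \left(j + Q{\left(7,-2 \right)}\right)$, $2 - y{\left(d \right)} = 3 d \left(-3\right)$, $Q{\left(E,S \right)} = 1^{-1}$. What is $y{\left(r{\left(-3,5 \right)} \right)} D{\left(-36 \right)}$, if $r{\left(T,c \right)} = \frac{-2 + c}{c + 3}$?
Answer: $13545$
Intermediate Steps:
$Q{\left(E,S \right)} = 1$
$r{\left(T,c \right)} = \frac{-2 + c}{3 + c}$
$y{\left(d \right)} = 2 + 9 d$ ($y{\left(d \right)} = 2 - 3 d \left(-3\right) = 2 - - 9 d = 2 + 9 d$)
$D{\left(j \right)} = 2 j \left(1 + j\right)$ ($D{\left(j \right)} = \left(j + j\right) \left(j + 1\right) = 2 j \left(1 + j\right)$)
$y{\left(r{\left(-3,5 \right)} \right)} D{\left(-36 \right)} = \left(2 + 9 \frac{-2 + 5}{3 + 5}\right) 2 \left(-36\right) \left(1 - 36\right) = \left(2 + 9 \cdot \frac{1}{8} \cdot 3\right) 2 \left(-36\right) \left(-35\right) = \left(2 + 9 \cdot \frac{1}{8} \cdot 3\right) 2520 = \left(2 + 9 \cdot \frac{3}{8}\right) 2520 = \left(2 + \frac{27}{8}\right) 2520 = \frac{43}{8} \cdot 2520 = 13545$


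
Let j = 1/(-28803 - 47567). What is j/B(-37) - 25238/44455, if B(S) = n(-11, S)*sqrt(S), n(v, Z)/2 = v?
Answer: -25238/44455 - I*sqrt(37)/62165180 ≈ -0.56772 - 9.7848e-8*I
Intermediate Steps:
n(v, Z) = 2*v
B(S) = -22*sqrt(S) (B(S) = (2*(-11))*sqrt(S) = -22*sqrt(S))
j = -1/76370 (j = 1/(-76370) = -1/76370 ≈ -1.3094e-5)
j/B(-37) - 25238/44455 = -I*sqrt(37)/814/76370 - 25238/44455 = -I*sqrt(37)/62165180 - 25238/44455 = -25238/44455 - I*sqrt(37)/62165180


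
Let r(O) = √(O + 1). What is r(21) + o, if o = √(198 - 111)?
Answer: √22 + √87 ≈ 14.018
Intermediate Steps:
r(O) = √(1 + O)
o = √87 ≈ 9.3274
r(21) + o = √(1 + 21) + √87 = √22 + √87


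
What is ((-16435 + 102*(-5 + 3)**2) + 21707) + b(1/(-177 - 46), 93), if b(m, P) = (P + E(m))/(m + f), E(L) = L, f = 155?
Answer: 98172129/17282 ≈ 5680.6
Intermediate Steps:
b(m, P) = (P + m)/(155 + m) (b(m, P) = (P + m)/(m + 155) = (P + m)/(155 + m))
((-16435 + 102*(-5 + 3)**2) + 21707) + b(1/(-177 - 46), 93) = ((-16435 + 102*(-5 + 3)**2) + 21707) + (93 + 1/(-177 - 46))/(155 + 1/(-177 - 46)) = ((-16435 + 102*(-2)**2) + 21707) + (93 + 1/(-223))/(155 + 1/(-223)) = ((-16435 + 102*4) + 21707) + (93 - 1/223)/(155 - 1/223) = ((-16435 + 408) + 21707) + (20738/223)/(34564/223) = (-16027 + 21707) + (223/34564)*(20738/223) = 5680 + 10369/17282 = 98172129/17282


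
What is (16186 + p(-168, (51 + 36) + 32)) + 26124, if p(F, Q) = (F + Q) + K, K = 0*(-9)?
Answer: 42261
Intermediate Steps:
K = 0
p(F, Q) = F + Q (p(F, Q) = (F + Q) + 0 = F + Q)
(16186 + p(-168, (51 + 36) + 32)) + 26124 = (16186 + (-168 + ((51 + 36) + 32))) + 26124 = (16186 + (-168 + (87 + 32))) + 26124 = (16186 + (-168 + 119)) + 26124 = (16186 - 49) + 26124 = 16137 + 26124 = 42261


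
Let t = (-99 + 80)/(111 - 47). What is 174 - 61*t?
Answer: 12295/64 ≈ 192.11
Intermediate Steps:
t = -19/64 ≈ -0.29688
174 - 61*t = 174 - 61*(-19/64) = 174 + 1159/64 = 12295/64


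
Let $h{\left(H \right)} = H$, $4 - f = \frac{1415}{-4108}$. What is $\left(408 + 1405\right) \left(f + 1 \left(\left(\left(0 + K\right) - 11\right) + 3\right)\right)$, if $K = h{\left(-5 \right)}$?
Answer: $- \frac{64464841}{4108} \approx -15693.0$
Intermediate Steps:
$f = \frac{17847}{4108}$ ($f = 4 - \frac{1415}{-4108} = 4 - 1415 \left(- \frac{1}{4108}\right) = 4 - - \frac{1415}{4108} = 4 + \frac{1415}{4108} = \frac{17847}{4108} \approx 4.3445$)
$K = -5$
$\left(408 + 1405\right) \left(f + 1 \left(\left(\left(0 + K\right) - 11\right) + 3\right)\right) = \left(408 + 1405\right) \left(\frac{17847}{4108} + 1 \left(\left(\left(0 - 5\right) - 11\right) + 3\right)\right) = 1813 \left(\frac{17847}{4108} + 1 \left(\left(-5 - 11\right) + 3\right)\right) = 1813 \left(\frac{17847}{4108} + 1 \left(-16 + 3\right)\right) = 1813 \left(\frac{17847}{4108} + 1 \left(-13\right)\right) = 1813 \left(\frac{17847}{4108} - 13\right) = 1813 \left(- \frac{35557}{4108}\right) = - \frac{64464841}{4108}$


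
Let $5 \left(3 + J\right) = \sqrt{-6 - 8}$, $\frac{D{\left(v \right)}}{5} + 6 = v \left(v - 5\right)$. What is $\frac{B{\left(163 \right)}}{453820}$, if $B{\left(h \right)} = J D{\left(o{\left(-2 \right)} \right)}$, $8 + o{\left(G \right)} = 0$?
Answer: $- \frac{147}{45382} + \frac{49 i \sqrt{14}}{226910} \approx -0.0032392 + 0.00080799 i$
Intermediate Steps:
$o{\left(G \right)} = -8$ ($o{\left(G \right)} = -8 + 0 = -8$)
$D{\left(v \right)} = -30 + 5 v \left(-5 + v\right)$ ($D{\left(v \right)} = -30 + 5 v \left(v - 5\right) = -30 + 5 v \left(-5 + v\right)$)
$J = -3 + \frac{i \sqrt{14}}{5}$ ($J = -3 + \frac{\sqrt{-6 - 8}}{5} = -3 + \frac{\sqrt{-14}}{5} = -3 + \frac{i \sqrt{14}}{5} \approx -3.0 + 0.74833 i$)
$B{\left(h \right)} = -1470 + 98 i \sqrt{14}$ ($B{\left(h \right)} = \left(-3 + \frac{i \sqrt{14}}{5}\right) \left(-30 - -200 + 5 \left(-8\right)^{2}\right) = \left(-3 + \frac{i \sqrt{14}}{5}\right) \left(-30 + 200 + 5 \cdot 64\right) = \left(-3 + \frac{i \sqrt{14}}{5}\right) \left(-30 + 200 + 320\right) = \left(-3 + \frac{i \sqrt{14}}{5}\right) 490 = -1470 + 98 i \sqrt{14}$)
$\frac{B{\left(163 \right)}}{453820} = \frac{-1470 + 98 i \sqrt{14}}{453820} = \left(-1470 + 98 i \sqrt{14}\right) \frac{1}{453820} = - \frac{147}{45382} + \frac{49 i \sqrt{14}}{226910}$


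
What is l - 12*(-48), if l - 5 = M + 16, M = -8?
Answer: 589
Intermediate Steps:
l = 13 (l = 5 + (-8 + 16) = 5 + 8 = 13)
l - 12*(-48) = 13 - 12*(-48) = 13 + 576 = 589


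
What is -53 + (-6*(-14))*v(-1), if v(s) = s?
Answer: -137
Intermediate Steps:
-53 + (-6*(-14))*v(-1) = -53 - 6*(-14)*(-1) = -53 + 84*(-1) = -53 - 84 = -137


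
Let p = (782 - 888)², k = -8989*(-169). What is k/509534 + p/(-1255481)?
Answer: 1901527537797/639710255854 ≈ 2.9725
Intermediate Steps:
k = 1519141
p = 11236 (p = (-106)² = 11236)
k/509534 + p/(-1255481) = 1519141/509534 + 11236/(-1255481) = 1519141*(1/509534) + 11236*(-1/1255481) = 1519141/509534 - 11236/1255481 = 1901527537797/639710255854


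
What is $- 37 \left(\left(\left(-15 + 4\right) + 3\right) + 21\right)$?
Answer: $-481$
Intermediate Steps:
$- 37 \left(\left(\left(-15 + 4\right) + 3\right) + 21\right) = - 37 \left(\left(-11 + 3\right) + 21\right) = - 37 \left(-8 + 21\right) = \left(-37\right) 13 = -481$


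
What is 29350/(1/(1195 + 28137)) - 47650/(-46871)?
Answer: 40350972095850/46871 ≈ 8.6089e+8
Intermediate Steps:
29350/(1/(1195 + 28137)) - 47650/(-46871) = 29350/(1/29332) - 47650*(-1/46871) = 29350/(1/29332) + 47650/46871 = 29350*29332 + 47650/46871 = 860894200 + 47650/46871 = 40350972095850/46871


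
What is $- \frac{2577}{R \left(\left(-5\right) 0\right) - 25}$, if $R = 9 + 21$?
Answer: $\frac{2577}{25} \approx 103.08$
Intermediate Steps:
$R = 30$
$- \frac{2577}{R \left(\left(-5\right) 0\right) - 25} = - \frac{2577}{30 \left(\left(-5\right) 0\right) - 25} = - \frac{2577}{30 \cdot 0 - 25} = - \frac{2577}{0 - 25} = - \frac{2577}{-25} = \left(-2577\right) \left(- \frac{1}{25}\right) = \frac{2577}{25}$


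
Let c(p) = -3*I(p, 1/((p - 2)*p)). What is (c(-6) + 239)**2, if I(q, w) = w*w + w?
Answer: 33673351009/589824 ≈ 57091.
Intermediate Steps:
I(q, w) = w + w**2 (I(q, w) = w**2 + w = w + w**2)
c(p) = -3*(1 + 1/(p*(-2 + p)))/(p*(-2 + p)) (c(p) = -3*1/((p - 2)*p)*(1 + 1/((p - 2)*p)) = -3*1/((-2 + p)*p)*(1 + 1/((-2 + p)*p)) = -3*1/(p*(-2 + p))*(1 + 1/(p*(-2 + p))) = -3*(1 + 1/(p*(-2 + p)))/(p*(-2 + p)))
(c(-6) + 239)**2 = (3*(-1 - 1*(-6)*(-2 - 6))/((-6)**2*(-2 - 6)**2) + 239)**2 = (3*(1/36)*(-1 - 1*(-6)*(-8))/(-8)**2 + 239)**2 = (3*(1/36)*(1/64)*(-1 - 48) + 239)**2 = (3*(1/36)*(1/64)*(-49) + 239)**2 = (-49/768 + 239)**2 = (183503/768)**2 = 33673351009/589824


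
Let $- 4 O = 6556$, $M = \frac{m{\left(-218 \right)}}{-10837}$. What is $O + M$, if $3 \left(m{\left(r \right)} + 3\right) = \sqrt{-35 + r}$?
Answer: $- \frac{17761840}{10837} - \frac{i \sqrt{253}}{32511} \approx -1639.0 - 0.00048925 i$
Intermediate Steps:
$m{\left(r \right)} = -3 + \frac{\sqrt{-35 + r}}{3}$
$M = \frac{3}{10837} - \frac{i \sqrt{253}}{32511}$ ($M = \frac{-3 + \frac{\sqrt{-35 - 218}}{3}}{-10837} = \left(-3 + \frac{\sqrt{-253}}{3}\right) \left(- \frac{1}{10837}\right) = \left(-3 + \frac{i \sqrt{253}}{3}\right) \left(- \frac{1}{10837}\right) = \frac{3}{10837} - \frac{i \sqrt{253}}{32511} \approx 0.00027683 - 0.00048925 i$)
$O = -1639$ ($O = \left(- \frac{1}{4}\right) 6556 = -1639$)
$O + M = -1639 + \left(\frac{3}{10837} - \frac{i \sqrt{253}}{32511}\right) = - \frac{17761840}{10837} - \frac{i \sqrt{253}}{32511}$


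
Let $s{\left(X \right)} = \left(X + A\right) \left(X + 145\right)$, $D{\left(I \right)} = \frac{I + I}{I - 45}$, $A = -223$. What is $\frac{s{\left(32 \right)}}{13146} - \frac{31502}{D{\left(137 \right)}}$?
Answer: $- \frac{6351464997}{600334} \approx -10580.0$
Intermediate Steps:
$D{\left(I \right)} = \frac{2 I}{-45 + I}$
$s{\left(X \right)} = \left(-223 + X\right) \left(145 + X\right)$ ($s{\left(X \right)} = \left(X - 223\right) \left(X + 145\right) = \left(-223 + X\right) \left(145 + X\right)$)
$\frac{s{\left(32 \right)}}{13146} - \frac{31502}{D{\left(137 \right)}} = \frac{-32335 + 32^{2} - 2496}{13146} - \frac{31502}{2 \cdot 137 \frac{1}{-45 + 137}} = \left(-32335 + 1024 - 2496\right) \frac{1}{13146} - \frac{31502}{2 \cdot 137 \cdot \frac{1}{92}} = \left(-33807\right) \frac{1}{13146} - \frac{31502}{2 \cdot 137 \cdot \frac{1}{92}} = - \frac{11269}{4382} - \frac{31502}{\frac{137}{46}} = - \frac{11269}{4382} - \frac{1449092}{137} = - \frac{6351464997}{600334}$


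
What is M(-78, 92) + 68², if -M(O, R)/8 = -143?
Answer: 5768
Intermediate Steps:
M(O, R) = 1144 (M(O, R) = -8*(-143) = 1144)
M(-78, 92) + 68² = 1144 + 68² = 1144 + 4624 = 5768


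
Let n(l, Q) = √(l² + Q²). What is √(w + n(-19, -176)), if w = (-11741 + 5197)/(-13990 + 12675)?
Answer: √(8605360 + 1729225*√31337)/1315 ≈ 13.491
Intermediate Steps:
n(l, Q) = √(Q² + l²)
w = 6544/1315 (w = -6544/(-1315) = -6544*(-1/1315) = 6544/1315 ≈ 4.9764)
√(w + n(-19, -176)) = √(6544/1315 + √((-176)² + (-19)²)) = √(6544/1315 + √(30976 + 361)) = √(6544/1315 + √31337)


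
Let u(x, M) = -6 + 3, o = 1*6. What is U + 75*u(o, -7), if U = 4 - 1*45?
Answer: -266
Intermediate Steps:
o = 6
u(x, M) = -3
U = -41 (U = 4 - 45 = -41)
U + 75*u(o, -7) = -41 + 75*(-3) = -41 - 225 = -266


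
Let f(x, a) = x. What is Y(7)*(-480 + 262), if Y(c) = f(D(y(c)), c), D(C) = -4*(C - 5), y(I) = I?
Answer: 1744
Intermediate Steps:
D(C) = 20 - 4*C (D(C) = -4*(-5 + C) = 20 - 4*C)
Y(c) = 20 - 4*c
Y(7)*(-480 + 262) = (20 - 4*7)*(-480 + 262) = (20 - 28)*(-218) = -8*(-218) = 1744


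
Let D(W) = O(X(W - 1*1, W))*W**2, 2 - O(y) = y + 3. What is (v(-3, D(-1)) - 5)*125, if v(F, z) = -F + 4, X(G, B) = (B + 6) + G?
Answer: 250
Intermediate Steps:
X(G, B) = 6 + B + G (X(G, B) = (6 + B) + G = 6 + B + G)
O(y) = -1 - y (O(y) = 2 - (y + 3) = 2 - (3 + y) = 2 + (-3 - y) = -1 - y)
D(W) = W**2*(-6 - 2*W) (D(W) = (-1 - (6 + W + (W - 1*1)))*W**2 = (-1 - (6 + W + (W - 1)))*W**2 = (-1 - (6 + W + (-1 + W)))*W**2 = (-1 - (5 + 2*W))*W**2 = (-1 + (-5 - 2*W))*W**2 = (-6 - 2*W)*W**2 = W**2*(-6 - 2*W))
v(F, z) = 4 - F
(v(-3, D(-1)) - 5)*125 = ((4 - 1*(-3)) - 5)*125 = ((4 + 3) - 5)*125 = (7 - 5)*125 = 2*125 = 250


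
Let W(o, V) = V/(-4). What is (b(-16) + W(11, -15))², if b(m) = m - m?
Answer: 225/16 ≈ 14.063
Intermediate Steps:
b(m) = 0
W(o, V) = -V/4 (W(o, V) = V*(-¼) = -V/4)
(b(-16) + W(11, -15))² = (0 - ¼*(-15))² = (0 + 15/4)² = (15/4)² = 225/16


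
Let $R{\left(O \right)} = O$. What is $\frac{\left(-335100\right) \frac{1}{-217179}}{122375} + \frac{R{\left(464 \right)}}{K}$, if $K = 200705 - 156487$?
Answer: $\frac{82311169532}{7834627817115} \approx 0.010506$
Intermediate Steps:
$K = 44218$ ($K = 200705 - 156487 = 44218$)
$\frac{\left(-335100\right) \frac{1}{-217179}}{122375} + \frac{R{\left(464 \right)}}{K} = \frac{\left(-335100\right) \frac{1}{-217179}}{122375} + \frac{464}{44218} = \left(-335100\right) \left(- \frac{1}{217179}\right) \frac{1}{122375} + 464 \cdot \frac{1}{44218} = \frac{111700}{72393} \cdot \frac{1}{122375} + \frac{232}{22109} = \frac{4468}{354363735} + \frac{232}{22109} = \frac{82311169532}{7834627817115}$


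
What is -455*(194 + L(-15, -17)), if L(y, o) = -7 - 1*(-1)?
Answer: -85540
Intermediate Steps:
L(y, o) = -6 (L(y, o) = -7 + 1 = -6)
-455*(194 + L(-15, -17)) = -455*(194 - 6) = -455*188 = -85540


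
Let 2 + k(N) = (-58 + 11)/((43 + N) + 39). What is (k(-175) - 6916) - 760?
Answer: -714007/93 ≈ -7677.5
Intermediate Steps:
k(N) = -2 - 47/(82 + N) (k(N) = -2 + (-58 + 11)/((43 + N) + 39) = -2 - 47/(82 + N))
(k(-175) - 6916) - 760 = ((-211 - 2*(-175))/(82 - 175) - 6916) - 760 = ((-211 + 350)/(-93) - 6916) - 760 = (-1/93*139 - 6916) - 760 = (-139/93 - 6916) - 760 = -643327/93 - 760 = -714007/93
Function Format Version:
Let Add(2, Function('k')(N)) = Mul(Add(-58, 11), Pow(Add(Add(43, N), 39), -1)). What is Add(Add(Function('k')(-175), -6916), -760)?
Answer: Rational(-714007, 93) ≈ -7677.5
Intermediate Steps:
Function('k')(N) = Add(-2, Mul(-47, Pow(Add(82, N), -1))) (Function('k')(N) = Add(-2, Mul(Add(-58, 11), Pow(Add(Add(43, N), 39), -1))) = Add(-2, Mul(-47, Pow(Add(82, N), -1))))
Add(Add(Function('k')(-175), -6916), -760) = Add(Add(Mul(Pow(Add(82, -175), -1), Add(-211, Mul(-2, -175))), -6916), -760) = Add(Add(Mul(Pow(-93, -1), Add(-211, 350)), -6916), -760) = Add(Add(Mul(Rational(-1, 93), 139), -6916), -760) = Add(Add(Rational(-139, 93), -6916), -760) = Add(Rational(-643327, 93), -760) = Rational(-714007, 93)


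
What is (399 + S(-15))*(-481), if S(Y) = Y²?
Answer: -300144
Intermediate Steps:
(399 + S(-15))*(-481) = (399 + (-15)²)*(-481) = (399 + 225)*(-481) = 624*(-481) = -300144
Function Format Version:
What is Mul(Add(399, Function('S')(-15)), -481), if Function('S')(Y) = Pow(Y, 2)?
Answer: -300144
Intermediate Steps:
Mul(Add(399, Function('S')(-15)), -481) = Mul(Add(399, Pow(-15, 2)), -481) = Mul(Add(399, 225), -481) = Mul(624, -481) = -300144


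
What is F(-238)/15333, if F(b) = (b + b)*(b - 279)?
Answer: 246092/15333 ≈ 16.050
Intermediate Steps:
F(b) = 2*b*(-279 + b) (F(b) = (2*b)*(-279 + b) = 2*b*(-279 + b))
F(-238)/15333 = (2*(-238)*(-279 - 238))/15333 = (2*(-238)*(-517))*(1/15333) = 246092*(1/15333) = 246092/15333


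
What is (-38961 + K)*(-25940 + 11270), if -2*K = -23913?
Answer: 396156015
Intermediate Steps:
K = 23913/2 (K = -1/2*(-23913) = 23913/2 ≈ 11957.)
(-38961 + K)*(-25940 + 11270) = (-38961 + 23913/2)*(-25940 + 11270) = -54009/2*(-14670) = 396156015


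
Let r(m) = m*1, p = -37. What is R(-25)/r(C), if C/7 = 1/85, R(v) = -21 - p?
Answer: 1360/7 ≈ 194.29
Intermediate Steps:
R(v) = 16 (R(v) = -21 - 1*(-37) = -21 + 37 = 16)
C = 7/85 ≈ 0.082353
r(m) = m
R(-25)/r(C) = 16/(7/85) = 16*(85/7) = 1360/7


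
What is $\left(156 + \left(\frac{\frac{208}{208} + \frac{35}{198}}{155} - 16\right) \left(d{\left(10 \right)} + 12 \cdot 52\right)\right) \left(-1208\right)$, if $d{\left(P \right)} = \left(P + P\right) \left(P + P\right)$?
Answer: $\frac{300670431712}{15345} \approx 1.9594 \cdot 10^{7}$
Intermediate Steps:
$d{\left(P \right)} = 4 P^{2}$ ($d{\left(P \right)} = 2 P 2 P = 4 P^{2}$)
$\left(156 + \left(\frac{\frac{208}{208} + \frac{35}{198}}{155} - 16\right) \left(d{\left(10 \right)} + 12 \cdot 52\right)\right) \left(-1208\right) = \left(156 + \left(\frac{\frac{208}{208} + \frac{35}{198}}{155} - 16\right) \left(4 \cdot 10^{2} + 12 \cdot 52\right)\right) \left(-1208\right) = \left(156 + \left(\left(208 \cdot \frac{1}{208} + 35 \cdot \frac{1}{198}\right) \frac{1}{155} - 16\right) \left(4 \cdot 100 + 624\right)\right) \left(-1208\right) = \left(156 + \left(\left(1 + \frac{35}{198}\right) \frac{1}{155} - 16\right) \left(400 + 624\right)\right) \left(-1208\right) = \left(156 + \left(\frac{233}{198} \cdot \frac{1}{155} - 16\right) 1024\right) \left(-1208\right) = \left(156 + \left(\frac{233}{30690} - 16\right) 1024\right) \left(-1208\right) = \left(156 - \frac{251293184}{15345}\right) \left(-1208\right) = \left(- \frac{248899364}{15345}\right) \left(-1208\right) = \frac{300670431712}{15345}$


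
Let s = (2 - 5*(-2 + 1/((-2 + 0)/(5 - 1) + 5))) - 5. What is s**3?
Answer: 148877/729 ≈ 204.22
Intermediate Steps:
s = 53/9 (s = (2 - 5*(-2 + 1/(-2/4 + 5))) - 5 = (2 - 5*(-2 + 1/(-2*1/4 + 5))) - 5 = (2 - 5*(-2 + 1/(-1/2 + 5))) - 5 = (2 - 5*(-2 + 1/(9/2))) - 5 = (2 - 5*(-2 + 2/9)) - 5 = (2 - 5*(-16/9)) - 5 = (2 + 80/9) - 5 = 98/9 - 5 = 53/9 ≈ 5.8889)
s**3 = (53/9)**3 = 148877/729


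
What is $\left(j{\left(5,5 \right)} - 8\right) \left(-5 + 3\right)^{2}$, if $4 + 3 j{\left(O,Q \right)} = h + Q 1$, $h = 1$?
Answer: $- \frac{88}{3} \approx -29.333$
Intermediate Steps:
$j{\left(O,Q \right)} = -1 + \frac{Q}{3}$ ($j{\left(O,Q \right)} = - \frac{4}{3} + \frac{1 + Q 1}{3} = - \frac{4}{3} + \frac{1 + Q}{3} = - \frac{4}{3} + \left(\frac{1}{3} + \frac{Q}{3}\right) = -1 + \frac{Q}{3}$)
$\left(j{\left(5,5 \right)} - 8\right) \left(-5 + 3\right)^{2} = \left(\left(-1 + \frac{1}{3} \cdot 5\right) - 8\right) \left(-5 + 3\right)^{2} = \left(\left(-1 + \frac{5}{3}\right) - 8\right) \left(-2\right)^{2} = \left(\frac{2}{3} - 8\right) 4 = \left(- \frac{22}{3}\right) 4 = - \frac{88}{3}$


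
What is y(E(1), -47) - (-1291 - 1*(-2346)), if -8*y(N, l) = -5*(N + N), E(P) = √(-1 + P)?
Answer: -1055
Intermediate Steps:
y(N, l) = 5*N/4 (y(N, l) = -(-5)*(N + N)/8 = -(-5)*2*N/8 = -(-5)*N/4 = 5*N/4)
y(E(1), -47) - (-1291 - 1*(-2346)) = 5*√(-1 + 1)/4 - (-1291 - 1*(-2346)) = 5*√0/4 - (-1291 + 2346) = (5/4)*0 - 1*1055 = 0 - 1055 = -1055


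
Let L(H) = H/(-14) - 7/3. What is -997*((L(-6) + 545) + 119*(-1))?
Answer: -8879282/21 ≈ -4.2282e+5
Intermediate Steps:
L(H) = -7/3 - H/14 (L(H) = H*(-1/14) - 7*1/3 = -H/14 - 7/3 = -7/3 - H/14)
-997*((L(-6) + 545) + 119*(-1)) = -997*(((-7/3 - 1/14*(-6)) + 545) + 119*(-1)) = -997*(((-7/3 + 3/7) + 545) - 119) = -997*((-40/21 + 545) - 119) = -997*(11405/21 - 119) = -997*8906/21 = -8879282/21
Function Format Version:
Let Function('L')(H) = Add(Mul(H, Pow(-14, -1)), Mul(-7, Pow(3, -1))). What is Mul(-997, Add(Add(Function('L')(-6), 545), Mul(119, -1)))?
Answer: Rational(-8879282, 21) ≈ -4.2282e+5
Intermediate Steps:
Function('L')(H) = Add(Rational(-7, 3), Mul(Rational(-1, 14), H)) (Function('L')(H) = Add(Mul(H, Rational(-1, 14)), Mul(-7, Rational(1, 3))) = Add(Mul(Rational(-1, 14), H), Rational(-7, 3)) = Add(Rational(-7, 3), Mul(Rational(-1, 14), H)))
Mul(-997, Add(Add(Function('L')(-6), 545), Mul(119, -1))) = Mul(-997, Add(Add(Add(Rational(-7, 3), Mul(Rational(-1, 14), -6)), 545), Mul(119, -1))) = Mul(-997, Add(Add(Add(Rational(-7, 3), Rational(3, 7)), 545), -119)) = Mul(-997, Add(Add(Rational(-40, 21), 545), -119)) = Mul(-997, Add(Rational(11405, 21), -119)) = Mul(-997, Rational(8906, 21)) = Rational(-8879282, 21)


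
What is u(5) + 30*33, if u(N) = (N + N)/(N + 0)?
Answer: 992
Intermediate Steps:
u(N) = 2 (u(N) = (2*N)/N = 2)
u(5) + 30*33 = 2 + 30*33 = 2 + 990 = 992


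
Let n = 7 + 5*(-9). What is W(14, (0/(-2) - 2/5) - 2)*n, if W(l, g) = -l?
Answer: 532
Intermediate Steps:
n = -38 (n = 7 - 45 = -38)
W(14, (0/(-2) - 2/5) - 2)*n = -1*14*(-38) = -14*(-38) = 532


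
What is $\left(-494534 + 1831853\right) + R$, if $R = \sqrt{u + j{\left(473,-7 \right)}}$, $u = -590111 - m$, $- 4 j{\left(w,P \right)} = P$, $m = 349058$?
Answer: $1337319 + \frac{i \sqrt{3756669}}{2} \approx 1.3373 \cdot 10^{6} + 969.11 i$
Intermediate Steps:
$j{\left(w,P \right)} = - \frac{P}{4}$
$u = -939169$ ($u = -590111 - 349058 = -939169$)
$R = \frac{i \sqrt{3756669}}{2}$ ($R = \sqrt{-939169 - - \frac{7}{4}} = \sqrt{-939169 + \frac{7}{4}} = \sqrt{- \frac{3756669}{4}} = \frac{i \sqrt{3756669}}{2} \approx 969.11 i$)
$\left(-494534 + 1831853\right) + R = \left(-494534 + 1831853\right) + \frac{i \sqrt{3756669}}{2} = 1337319 + \frac{i \sqrt{3756669}}{2}$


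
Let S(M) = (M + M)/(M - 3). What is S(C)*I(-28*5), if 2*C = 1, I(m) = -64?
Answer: 128/5 ≈ 25.600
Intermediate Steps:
C = ½ (C = (½)*1 = ½ ≈ 0.50000)
S(M) = 2*M/(-3 + M) (S(M) = (2*M)/(-3 + M) = 2*M/(-3 + M))
S(C)*I(-28*5) = (2*(½)/(-3 + ½))*(-64) = (2*(½)/(-5/2))*(-64) = (2*(½)*(-⅖))*(-64) = -⅖*(-64) = 128/5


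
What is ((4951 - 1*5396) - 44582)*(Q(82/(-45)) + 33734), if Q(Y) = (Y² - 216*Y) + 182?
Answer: -347626770992/225 ≈ -1.5450e+9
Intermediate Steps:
Q(Y) = 182 + Y² - 216*Y
((4951 - 1*5396) - 44582)*(Q(82/(-45)) + 33734) = ((4951 - 1*5396) - 44582)*((182 + (82/(-45))² - 17712/(-45)) + 33734) = ((4951 - 5396) - 44582)*((182 + (82*(-1/45))² - 17712*(-1)/45) + 33734) = (-445 - 44582)*((182 + (-82/45)² - 216*(-82/45)) + 33734) = -45027*((182 + 6724/2025 + 1968/5) + 33734) = -45027*(1172314/2025 + 33734) = -45027*69483664/2025 = -347626770992/225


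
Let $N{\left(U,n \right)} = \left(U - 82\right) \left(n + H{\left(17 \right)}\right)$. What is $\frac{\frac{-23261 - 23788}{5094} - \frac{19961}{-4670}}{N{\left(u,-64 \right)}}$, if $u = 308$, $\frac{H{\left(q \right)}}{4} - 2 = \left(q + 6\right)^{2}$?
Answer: $- \frac{4918229}{461466563700} \approx -1.0658 \cdot 10^{-5}$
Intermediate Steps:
$H{\left(q \right)} = 8 + 4 \left(6 + q\right)^{2}$ ($H{\left(q \right)} = 8 + 4 \left(q + 6\right)^{2} = 8 + 4 \left(6 + q\right)^{2}$)
$N{\left(U,n \right)} = \left(-82 + U\right) \left(2124 + n\right)$ ($N{\left(U,n \right)} = \left(U - 82\right) \left(n + \left(8 + 4 \left(6 + 17\right)^{2}\right)\right) = \left(-82 + U\right) \left(n + \left(8 + 4 \cdot 23^{2}\right)\right) = \left(-82 + U\right) \left(n + \left(8 + 4 \cdot 529\right)\right) = \left(-82 + U\right) \left(n + \left(8 + 2116\right)\right) = \left(-82 + U\right) \left(n + 2124\right) = \left(-82 + U\right) \left(2124 + n\right)$)
$\frac{\frac{-23261 - 23788}{5094} - \frac{19961}{-4670}}{N{\left(u,-64 \right)}} = \frac{\frac{-23261 - 23788}{5094} - \frac{19961}{-4670}}{-174168 - -5248 + 2124 \cdot 308 + 308 \left(-64\right)} = \frac{\left(-47049\right) \frac{1}{5094} - - \frac{19961}{4670}}{-174168 + 5248 + 654192 - 19712} = \frac{- \frac{15683}{1698} + \frac{19961}{4670}}{465560} = \left(- \frac{9836458}{1982415}\right) \frac{1}{465560} = - \frac{4918229}{461466563700}$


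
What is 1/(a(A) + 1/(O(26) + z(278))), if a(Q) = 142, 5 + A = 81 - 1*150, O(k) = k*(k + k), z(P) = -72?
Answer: 1280/181761 ≈ 0.0070422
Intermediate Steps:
O(k) = 2*k**2 (O(k) = k*(2*k) = 2*k**2)
A = -74 (A = -5 + (81 - 1*150) = -5 + (81 - 150) = -5 - 69 = -74)
1/(a(A) + 1/(O(26) + z(278))) = 1/(142 + 1/(2*26**2 - 72)) = 1/(142 + 1/(2*676 - 72)) = 1/(142 + 1/(1352 - 72)) = 1/(142 + 1/1280) = 1/(181761/1280) = 1280/181761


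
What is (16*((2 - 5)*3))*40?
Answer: -5760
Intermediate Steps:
(16*((2 - 5)*3))*40 = (16*(-3*3))*40 = (16*(-9))*40 = -144*40 = -5760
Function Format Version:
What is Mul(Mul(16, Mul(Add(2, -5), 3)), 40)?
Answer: -5760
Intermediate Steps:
Mul(Mul(16, Mul(Add(2, -5), 3)), 40) = Mul(Mul(16, Mul(-3, 3)), 40) = Mul(Mul(16, -9), 40) = Mul(-144, 40) = -5760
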